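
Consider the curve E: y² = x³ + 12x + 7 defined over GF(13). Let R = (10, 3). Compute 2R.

(6, 10)

tangent at (10, 3): λ = (3·10² + 12)/(2·3) ≡ 0/6. 6⁻¹ ≡ 11 (mod 13), so λ ≡ 0·11 ≡ 0.
  x = λ² - 10 - 10 = 0 - 20 ≡ 6; y = λ·(10 - 6) - 3 ≡ 10. → (6, 10)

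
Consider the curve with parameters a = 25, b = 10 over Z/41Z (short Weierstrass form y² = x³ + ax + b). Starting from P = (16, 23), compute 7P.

(37, 16)

Double-and-add on 7 = (111)₂. Start with P = (16, 23) for the leading 1-bit.
double: tangent at (16, 23): λ = (3·16² + 25)/(2·23) ≡ 14/5. 5⁻¹ ≡ 33 (mod 41), so λ ≡ 14·33 ≡ 11.
  x = λ² - 16 - 16 = 121 - 32 ≡ 7; y = λ·(16 - 7) - 23 ≡ 35. → (7, 35)
add P: (7, 35) + (16, 23). λ = (23 - 35)/(16 - 7) ≡ 29/9 mod 41. 9⁻¹ ≡ 32 (mod 41) since 9·32 = 288 ≡ 1, so λ ≡ 26.
  x = λ² - 7 - 16 = 676 - 23 ≡ 38; y = λ·(7 - 38) - 35 ≡ 20. → (38, 20)
double: tangent at (38, 20): λ = (3·38² + 25)/(2·20) ≡ 11/40. 40⁻¹ ≡ 40 (mod 41) since 40·40 = 1600 ≡ 1, so λ ≡ 11·40 ≡ 30.
  x = λ² - 38 - 38 = 900 - 76 ≡ 4; y = λ·(38 - 4) - 20 ≡ 16. → (4, 16)
add P: (4, 16) + (16, 23). λ = (23 - 16)/(16 - 4) ≡ 7/12 mod 41. 12⁻¹ ≡ 24 (mod 41), so λ ≡ 4.
  x = λ² - 4 - 16 = 16 - 20 ≡ 37; y = λ·(4 - 37) - 16 ≡ 16. → (37, 16)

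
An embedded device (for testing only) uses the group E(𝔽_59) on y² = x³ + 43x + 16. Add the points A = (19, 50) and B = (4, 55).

(23, 30)

(19, 50) + (4, 55). λ = (55 - 50)/(4 - 19) ≡ 5/44 mod 59. 44⁻¹ ≡ 55 (mod 59), so λ ≡ 39.
  x = λ² - 19 - 4 = 1521 - 23 ≡ 23; y = λ·(19 - 23) - 50 ≡ 30. → (23, 30)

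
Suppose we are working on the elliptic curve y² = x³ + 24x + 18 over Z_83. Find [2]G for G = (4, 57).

tangent at (4, 57): λ = (3·4² + 24)/(2·57) ≡ 72/31. 31⁻¹ ≡ 75 (mod 83), so λ ≡ 72·75 ≡ 5.
  x = λ² - 4 - 4 = 25 - 8 ≡ 17; y = λ·(4 - 17) - 57 ≡ 44. → (17, 44)

(17, 44)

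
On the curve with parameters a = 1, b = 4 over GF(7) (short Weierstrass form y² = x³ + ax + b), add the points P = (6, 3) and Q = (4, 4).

(6, 4)

(6, 3) + (4, 4). λ = (4 - 3)/(4 - 6) ≡ 1/5 mod 7. 5⁻¹ ≡ 3 (mod 7), so λ ≡ 3.
  x = λ² - 6 - 4 = 9 - 10 ≡ 6; y = λ·(6 - 6) - 3 ≡ 4. → (6, 4)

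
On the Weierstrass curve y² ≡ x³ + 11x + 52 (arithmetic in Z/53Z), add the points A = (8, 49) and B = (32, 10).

(8, 49) + (32, 10). λ = (10 - 49)/(32 - 8) ≡ 14/24 mod 53. 24⁻¹ ≡ 42 (mod 53), so λ ≡ 5.
  x = λ² - 8 - 32 = 25 - 40 ≡ 38; y = λ·(8 - 38) - 49 ≡ 13. → (38, 13)

(38, 13)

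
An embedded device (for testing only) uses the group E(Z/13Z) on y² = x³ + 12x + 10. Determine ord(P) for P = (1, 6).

2P: tangent at (1, 6): λ = (3·1² + 12)/(2·6) ≡ 2/12. 12⁻¹ ≡ 12 (mod 13), so λ ≡ 2·12 ≡ 11.
  x = λ² - 1 - 1 = 121 - 2 ≡ 2; y = λ·(1 - 2) - 6 ≡ 9. → (2, 9)
3P: (2, 9) + (1, 6). λ = (6 - 9)/(1 - 2) ≡ 10/12 mod 13. 12⁻¹ ≡ 12 (mod 13), so λ ≡ 3.
  x = λ² - 2 - 1 = 9 - 3 ≡ 6; y = λ·(2 - 6) - 9 ≡ 5. → (6, 5)
4P: (6, 5) + (1, 6). λ = (6 - 5)/(1 - 6) ≡ 1/8 mod 13. 8⁻¹ ≡ 5 (mod 13), so λ ≡ 5.
  x = λ² - 6 - 1 = 25 - 7 ≡ 5; y = λ·(6 - 5) - 5 ≡ 0. → (5, 0)
5P: (5, 0) + (1, 6). λ = (6 - 0)/(1 - 5) ≡ 6/9 mod 13. 9⁻¹ ≡ 3 (mod 13) since 9·3 = 27 ≡ 1, so λ ≡ 5.
  x = λ² - 5 - 1 = 25 - 6 ≡ 6; y = λ·(5 - 6) - 0 ≡ 8. → (6, 8)
6P: (6, 8) + (1, 6). λ = (6 - 8)/(1 - 6) ≡ 11/8 mod 13. 8⁻¹ ≡ 5 (mod 13) since 8·5 = 40 ≡ 1, so λ ≡ 3.
  x = λ² - 6 - 1 = 9 - 7 ≡ 2; y = λ·(6 - 2) - 8 ≡ 4. → (2, 4)
7P: (2, 4) + (1, 6). λ = (6 - 4)/(1 - 2) ≡ 2/12 mod 13. 12⁻¹ ≡ 12 (mod 13) since 12·12 = 144 ≡ 1, so λ ≡ 11.
  x = λ² - 2 - 1 = 121 - 3 ≡ 1; y = λ·(2 - 1) - 4 ≡ 7. → (1, 7)
8P: (1, 7) + (1, 6): same x and y₁ ≡ -y₂, so the sum is the point at infinity.
8P = the point at infinity, so the order is 8.

8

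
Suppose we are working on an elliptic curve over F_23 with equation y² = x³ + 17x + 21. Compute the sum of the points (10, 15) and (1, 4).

(10, 15) + (1, 4). λ = (4 - 15)/(1 - 10) ≡ 12/14 mod 23. 14⁻¹ ≡ 5 (mod 23), so λ ≡ 14.
  x = λ² - 10 - 1 = 196 - 11 ≡ 1; y = λ·(10 - 1) - 15 ≡ 19. → (1, 19)

(1, 19)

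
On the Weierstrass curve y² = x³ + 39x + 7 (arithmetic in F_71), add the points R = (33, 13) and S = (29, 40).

(59, 56)

(33, 13) + (29, 40). λ = (40 - 13)/(29 - 33) ≡ 27/67 mod 71. 67⁻¹ ≡ 53 (mod 71) since 67·53 = 3551 ≡ 1, so λ ≡ 11.
  x = λ² - 33 - 29 = 121 - 62 ≡ 59; y = λ·(33 - 59) - 13 ≡ 56. → (59, 56)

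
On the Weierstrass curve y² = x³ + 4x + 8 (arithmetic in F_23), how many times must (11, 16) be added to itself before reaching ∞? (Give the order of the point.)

2P: tangent at (11, 16): λ = (3·11² + 4)/(2·16) ≡ 22/9. 9⁻¹ ≡ 18 (mod 23), so λ ≡ 22·18 ≡ 5.
  x = λ² - 11 - 11 = 25 - 22 ≡ 3; y = λ·(11 - 3) - 16 ≡ 1. → (3, 1)
3P: (3, 1) + (11, 16). λ = (16 - 1)/(11 - 3) ≡ 15/8 mod 23. 8⁻¹ ≡ 3 (mod 23), so λ ≡ 22.
  x = λ² - 3 - 11 = 484 - 14 ≡ 10; y = λ·(3 - 10) - 1 ≡ 6. → (10, 6)
4P: (10, 6) + (11, 16). λ = (16 - 6)/(11 - 10) ≡ 10/1 mod 23. 1⁻¹ ≡ 1 (mod 23), so λ ≡ 10.
  x = λ² - 10 - 11 = 100 - 21 ≡ 10; y = λ·(10 - 10) - 6 ≡ 17. → (10, 17)
5P: (10, 17) + (11, 16). λ = (16 - 17)/(11 - 10) ≡ 22/1 mod 23. 1⁻¹ ≡ 1 (mod 23), so λ ≡ 22.
  x = λ² - 10 - 11 = 484 - 21 ≡ 3; y = λ·(10 - 3) - 17 ≡ 22. → (3, 22)
6P: (3, 22) + (11, 16). λ = (16 - 22)/(11 - 3) ≡ 17/8 mod 23. 8⁻¹ ≡ 3 (mod 23), so λ ≡ 5.
  x = λ² - 3 - 11 = 25 - 14 ≡ 11; y = λ·(3 - 11) - 22 ≡ 7. → (11, 7)
7P: (11, 7) + (11, 16): same x and y₁ ≡ -y₂, so the sum is ∞.
7P = ∞, so the order is 7.

7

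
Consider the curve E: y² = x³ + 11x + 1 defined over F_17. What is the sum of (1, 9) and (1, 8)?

O

The two points share x = 1 and their y-coordinates satisfy 9 + 8 ≡ 0 (mod 17), so they are inverses. Their sum is O.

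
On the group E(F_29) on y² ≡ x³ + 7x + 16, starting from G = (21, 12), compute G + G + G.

Repeated addition: build up to 3G.
2G: tangent at (21, 12): λ = (3·21² + 7)/(2·12) ≡ 25/24. 24⁻¹ ≡ 23 (mod 29) since 24·23 = 552 ≡ 1, so λ ≡ 25·23 ≡ 24.
  x = λ² - 21 - 21 = 576 - 42 ≡ 12; y = λ·(21 - 12) - 12 ≡ 1. → (12, 1)
3G: (12, 1) + (21, 12). λ = (12 - 1)/(21 - 12) ≡ 11/9 mod 29. 9⁻¹ ≡ 13 (mod 29), so λ ≡ 27.
  x = λ² - 12 - 21 = 729 - 33 ≡ 0; y = λ·(12 - 0) - 1 ≡ 4. → (0, 4)

(0, 4)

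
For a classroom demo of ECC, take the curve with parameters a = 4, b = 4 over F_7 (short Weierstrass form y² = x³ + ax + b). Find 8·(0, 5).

(1, 4)

Write Q = (0, 5).
Double-and-add on 8 = (1000)₂. Start with Q = (0, 5) for the leading 1-bit.
double: tangent at (0, 5): λ = (3·0² + 4)/(2·5) ≡ 4/3. 3⁻¹ ≡ 5 (mod 7), so λ ≡ 4·5 ≡ 6.
  x = λ² - 0 - 0 = 36 - 0 ≡ 1; y = λ·(0 - 1) - 5 ≡ 3. → (1, 3)
double: tangent at (1, 3): λ = (3·1² + 4)/(2·3) ≡ 0/6. 6⁻¹ ≡ 6 (mod 7), so λ ≡ 0·6 ≡ 0.
  x = λ² - 1 - 1 = 0 - 2 ≡ 5; y = λ·(1 - 5) - 3 ≡ 4. → (5, 4)
double: tangent at (5, 4): λ = (3·5² + 4)/(2·4) ≡ 2/1. 1⁻¹ ≡ 1 (mod 7), so λ ≡ 2·1 ≡ 2.
  x = λ² - 5 - 5 = 4 - 10 ≡ 1; y = λ·(5 - 1) - 4 ≡ 4. → (1, 4)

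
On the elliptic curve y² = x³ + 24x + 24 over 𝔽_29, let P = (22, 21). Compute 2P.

(18, 16)

tangent at (22, 21): λ = (3·22² + 24)/(2·21) ≡ 26/13. 13⁻¹ ≡ 9 (mod 29) since 13·9 = 117 ≡ 1, so λ ≡ 26·9 ≡ 2.
  x = λ² - 22 - 22 = 4 - 44 ≡ 18; y = λ·(22 - 18) - 21 ≡ 16. → (18, 16)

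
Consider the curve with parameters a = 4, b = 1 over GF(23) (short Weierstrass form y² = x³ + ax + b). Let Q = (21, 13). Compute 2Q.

(12, 12)

tangent at (21, 13): λ = (3·21² + 4)/(2·13) ≡ 16/3. 3⁻¹ ≡ 8 (mod 23) since 3·8 = 24 ≡ 1, so λ ≡ 16·8 ≡ 13.
  x = λ² - 21 - 21 = 169 - 42 ≡ 12; y = λ·(21 - 12) - 13 ≡ 12. → (12, 12)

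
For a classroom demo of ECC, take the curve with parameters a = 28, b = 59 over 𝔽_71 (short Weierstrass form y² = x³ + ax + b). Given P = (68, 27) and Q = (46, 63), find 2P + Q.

(68, 44)

First 2P:
Repeated addition: build up to 2P.
2P: tangent at (68, 27): λ = (3·68² + 28)/(2·27) ≡ 55/54. 54⁻¹ ≡ 25 (mod 71), so λ ≡ 55·25 ≡ 26.
  x = λ² - 68 - 68 = 676 - 136 ≡ 43; y = λ·(68 - 43) - 27 ≡ 55. → (43, 55)
2P = (43, 55).
Finally 2P + Q:
(43, 55) + (46, 63). λ = (63 - 55)/(46 - 43) ≡ 8/3 mod 71. 3⁻¹ ≡ 24 (mod 71) since 3·24 = 72 ≡ 1, so λ ≡ 50.
  x = λ² - 43 - 46 = 2500 - 89 ≡ 68; y = λ·(43 - 68) - 55 ≡ 44. → (68, 44)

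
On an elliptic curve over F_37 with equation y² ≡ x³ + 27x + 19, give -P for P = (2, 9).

-(2, 9) = (2, -9 mod 37) = (2, 28).

(2, 28)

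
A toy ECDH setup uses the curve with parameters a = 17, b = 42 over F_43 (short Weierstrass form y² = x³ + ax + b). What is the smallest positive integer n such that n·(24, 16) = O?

2P: tangent at (24, 16): λ = (3·24² + 17)/(2·16) ≡ 25/32. 32⁻¹ ≡ 39 (mod 43) since 32·39 = 1248 ≡ 1, so λ ≡ 25·39 ≡ 29.
  x = λ² - 24 - 24 = 841 - 48 ≡ 19; y = λ·(24 - 19) - 16 ≡ 0. → (19, 0)
3P: (19, 0) + (24, 16). λ = (16 - 0)/(24 - 19) ≡ 16/5 mod 43. 5⁻¹ ≡ 26 (mod 43), so λ ≡ 29.
  x = λ² - 19 - 24 = 841 - 43 ≡ 24; y = λ·(19 - 24) - 0 ≡ 27. → (24, 27)
4P: (24, 27) + (24, 16): same x and y₁ ≡ -y₂, so the sum is O.
4P = O, so the order is 4.

4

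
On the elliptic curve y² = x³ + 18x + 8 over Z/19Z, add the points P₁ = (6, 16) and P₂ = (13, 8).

(6, 16) + (13, 8). λ = (8 - 16)/(13 - 6) ≡ 11/7 mod 19. 7⁻¹ ≡ 11 (mod 19) since 7·11 = 77 ≡ 1, so λ ≡ 7.
  x = λ² - 6 - 13 = 49 - 19 ≡ 11; y = λ·(6 - 11) - 16 ≡ 6. → (11, 6)

(11, 6)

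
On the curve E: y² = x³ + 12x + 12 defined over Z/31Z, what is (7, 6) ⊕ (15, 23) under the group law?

(7, 6) + (15, 23). λ = (23 - 6)/(15 - 7) ≡ 17/8 mod 31. 8⁻¹ ≡ 4 (mod 31), so λ ≡ 6.
  x = λ² - 7 - 15 = 36 - 22 ≡ 14; y = λ·(7 - 14) - 6 ≡ 14. → (14, 14)

(14, 14)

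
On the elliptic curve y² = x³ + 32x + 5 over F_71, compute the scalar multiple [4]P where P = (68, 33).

(23, 25)

Double-and-add on 4 = (100)₂. Start with P = (68, 33) for the leading 1-bit.
double: tangent at (68, 33): λ = (3·68² + 32)/(2·33) ≡ 59/66. 66⁻¹ ≡ 14 (mod 71) since 66·14 = 924 ≡ 1, so λ ≡ 59·14 ≡ 45.
  x = λ² - 68 - 68 = 2025 - 136 ≡ 43; y = λ·(68 - 43) - 33 ≡ 27. → (43, 27)
double: tangent at (43, 27): λ = (3·43² + 32)/(2·27) ≡ 41/54. 54⁻¹ ≡ 25 (mod 71) since 54·25 = 1350 ≡ 1, so λ ≡ 41·25 ≡ 31.
  x = λ² - 43 - 43 = 961 - 86 ≡ 23; y = λ·(43 - 23) - 27 ≡ 25. → (23, 25)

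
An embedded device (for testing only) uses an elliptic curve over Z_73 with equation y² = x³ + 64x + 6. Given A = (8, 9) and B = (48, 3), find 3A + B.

(24, 6)

First 3A:
Repeated addition: build up to 3A.
2A: tangent at (8, 9): λ = (3·8² + 64)/(2·9) ≡ 37/18. 18⁻¹ ≡ 69 (mod 73) since 18·69 = 1242 ≡ 1, so λ ≡ 37·69 ≡ 71.
  x = λ² - 8 - 8 = 5041 - 16 ≡ 61; y = λ·(8 - 61) - 9 ≡ 24. → (61, 24)
3A: (61, 24) + (8, 9). λ = (9 - 24)/(8 - 61) ≡ 58/20 mod 73. 20⁻¹ ≡ 11 (mod 73), so λ ≡ 54.
  x = λ² - 61 - 8 = 2916 - 69 ≡ 0; y = λ·(61 - 0) - 24 ≡ 58. → (0, 58)
3A = (0, 58).
Finally 3A + B:
(0, 58) + (48, 3). λ = (3 - 58)/(48 - 0) ≡ 18/48 mod 73. 48⁻¹ ≡ 35 (mod 73), so λ ≡ 46.
  x = λ² - 0 - 48 = 2116 - 48 ≡ 24; y = λ·(0 - 24) - 58 ≡ 6. → (24, 6)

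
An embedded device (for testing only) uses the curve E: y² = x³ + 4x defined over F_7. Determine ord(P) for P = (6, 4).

8

2P: tangent at (6, 4): λ = (3·6² + 4)/(2·4) ≡ 0/1. 1⁻¹ ≡ 1 (mod 7) since 1·1 = 1 ≡ 1, so λ ≡ 0·1 ≡ 0.
  x = λ² - 6 - 6 = 0 - 12 ≡ 2; y = λ·(6 - 2) - 4 ≡ 3. → (2, 3)
3P: (2, 3) + (6, 4). λ = (4 - 3)/(6 - 2) ≡ 1/4 mod 7. 4⁻¹ ≡ 2 (mod 7), so λ ≡ 2.
  x = λ² - 2 - 6 = 4 - 8 ≡ 3; y = λ·(2 - 3) - 3 ≡ 2. → (3, 2)
4P: (3, 2) + (6, 4). λ = (4 - 2)/(6 - 3) ≡ 2/3 mod 7. 3⁻¹ ≡ 5 (mod 7), so λ ≡ 3.
  x = λ² - 3 - 6 = 9 - 9 ≡ 0; y = λ·(3 - 0) - 2 ≡ 0. → (0, 0)
5P: (0, 0) + (6, 4). λ = (4 - 0)/(6 - 0) ≡ 4/6 mod 7. 6⁻¹ ≡ 6 (mod 7) since 6·6 = 36 ≡ 1, so λ ≡ 3.
  x = λ² - 0 - 6 = 9 - 6 ≡ 3; y = λ·(0 - 3) - 0 ≡ 5. → (3, 5)
6P: (3, 5) + (6, 4). λ = (4 - 5)/(6 - 3) ≡ 6/3 mod 7. 3⁻¹ ≡ 5 (mod 7), so λ ≡ 2.
  x = λ² - 3 - 6 = 4 - 9 ≡ 2; y = λ·(3 - 2) - 5 ≡ 4. → (2, 4)
7P: (2, 4) + (6, 4). λ = (4 - 4)/(6 - 2) ≡ 0/4 mod 7. 4⁻¹ ≡ 2 (mod 7), so λ ≡ 0.
  x = λ² - 2 - 6 = 0 - 8 ≡ 6; y = λ·(2 - 6) - 4 ≡ 3. → (6, 3)
8P: (6, 3) + (6, 4): same x and y₁ ≡ -y₂, so the sum is the point at infinity.
8P = the point at infinity, so the order is 8.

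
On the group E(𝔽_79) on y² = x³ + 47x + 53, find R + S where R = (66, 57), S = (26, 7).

(66, 57) + (26, 7). λ = (7 - 57)/(26 - 66) ≡ 29/39 mod 79. 39⁻¹ ≡ 77 (mod 79), so λ ≡ 21.
  x = λ² - 66 - 26 = 441 - 92 ≡ 33; y = λ·(66 - 33) - 57 ≡ 4. → (33, 4)

(33, 4)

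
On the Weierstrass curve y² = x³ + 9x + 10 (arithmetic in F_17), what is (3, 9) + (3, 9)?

(15, 1)

tangent at (3, 9): λ = (3·3² + 9)/(2·9) ≡ 2/1. 1⁻¹ ≡ 1 (mod 17) since 1·1 = 1 ≡ 1, so λ ≡ 2·1 ≡ 2.
  x = λ² - 3 - 3 = 4 - 6 ≡ 15; y = λ·(3 - 15) - 9 ≡ 1. → (15, 1)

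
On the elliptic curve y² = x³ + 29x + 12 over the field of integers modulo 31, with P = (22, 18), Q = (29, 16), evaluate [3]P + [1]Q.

(9, 14)

First 3P:
Repeated addition: build up to 3P.
2P: tangent at (22, 18): λ = (3·22² + 29)/(2·18) ≡ 24/5. 5⁻¹ ≡ 25 (mod 31), so λ ≡ 24·25 ≡ 11.
  x = λ² - 22 - 22 = 121 - 44 ≡ 15; y = λ·(22 - 15) - 18 ≡ 28. → (15, 28)
3P: (15, 28) + (22, 18). λ = (18 - 28)/(22 - 15) ≡ 21/7 mod 31. 7⁻¹ ≡ 9 (mod 31), so λ ≡ 3.
  x = λ² - 15 - 22 = 9 - 37 ≡ 3; y = λ·(15 - 3) - 28 ≡ 8. → (3, 8)
3P = (3, 8).
Finally 3P + Q:
(3, 8) + (29, 16). λ = (16 - 8)/(29 - 3) ≡ 8/26 mod 31. 26⁻¹ ≡ 6 (mod 31), so λ ≡ 17.
  x = λ² - 3 - 29 = 289 - 32 ≡ 9; y = λ·(3 - 9) - 8 ≡ 14. → (9, 14)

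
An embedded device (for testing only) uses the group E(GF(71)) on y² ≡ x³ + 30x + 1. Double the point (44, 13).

tangent at (44, 13): λ = (3·44² + 30)/(2·13) ≡ 16/26. 26⁻¹ ≡ 41 (mod 71), so λ ≡ 16·41 ≡ 17.
  x = λ² - 44 - 44 = 289 - 88 ≡ 59; y = λ·(44 - 59) - 13 ≡ 16. → (59, 16)

(59, 16)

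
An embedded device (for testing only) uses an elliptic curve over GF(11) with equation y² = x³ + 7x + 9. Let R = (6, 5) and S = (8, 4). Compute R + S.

(6, 5) + (8, 4). λ = (4 - 5)/(8 - 6) ≡ 10/2 mod 11. 2⁻¹ ≡ 6 (mod 11), so λ ≡ 5.
  x = λ² - 6 - 8 = 25 - 14 ≡ 0; y = λ·(6 - 0) - 5 ≡ 3. → (0, 3)

(0, 3)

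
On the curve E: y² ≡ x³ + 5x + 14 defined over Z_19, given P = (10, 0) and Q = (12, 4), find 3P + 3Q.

(9, 16)

First 3P:
Repeated addition: build up to 3P.
2P: (10, 0) + (10, 0): same x and y₁ ≡ -y₂, so the sum is ∞.
3P: ∞ + (10, 0) = (10, 0) (identity).
3P = (10, 0).
Next 3Q:
Repeated addition: build up to 3Q.
2Q: tangent at (12, 4): λ = (3·12² + 5)/(2·4) ≡ 0/8. 8⁻¹ ≡ 12 (mod 19) since 8·12 = 96 ≡ 1, so λ ≡ 0·12 ≡ 0.
  x = λ² - 12 - 12 = 0 - 24 ≡ 14; y = λ·(12 - 14) - 4 ≡ 15. → (14, 15)
3Q: (14, 15) + (12, 4). λ = (4 - 15)/(12 - 14) ≡ 8/17 mod 19. 17⁻¹ ≡ 9 (mod 19), so λ ≡ 15.
  x = λ² - 14 - 12 = 225 - 26 ≡ 9; y = λ·(14 - 9) - 15 ≡ 3. → (9, 3)
3Q = (9, 3).
Finally 3P + 3Q:
(10, 0) + (9, 3). λ = (3 - 0)/(9 - 10) ≡ 3/18 mod 19. 18⁻¹ ≡ 18 (mod 19), so λ ≡ 16.
  x = λ² - 10 - 9 = 256 - 19 ≡ 9; y = λ·(10 - 9) - 0 ≡ 16. → (9, 16)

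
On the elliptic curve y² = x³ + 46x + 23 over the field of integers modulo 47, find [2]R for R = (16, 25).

tangent at (16, 25): λ = (3·16² + 46)/(2·25) ≡ 15/3. 3⁻¹ ≡ 16 (mod 47), so λ ≡ 15·16 ≡ 5.
  x = λ² - 16 - 16 = 25 - 32 ≡ 40; y = λ·(16 - 40) - 25 ≡ 43. → (40, 43)

(40, 43)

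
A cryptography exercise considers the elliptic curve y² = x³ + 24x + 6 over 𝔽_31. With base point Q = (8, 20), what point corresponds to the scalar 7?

Double-and-add on 7 = (111)₂. Start with Q = (8, 20) for the leading 1-bit.
double: tangent at (8, 20): λ = (3·8² + 24)/(2·20) ≡ 30/9. 9⁻¹ ≡ 7 (mod 31), so λ ≡ 30·7 ≡ 24.
  x = λ² - 8 - 8 = 576 - 16 ≡ 2; y = λ·(8 - 2) - 20 ≡ 0. → (2, 0)
add Q: (2, 0) + (8, 20). λ = (20 - 0)/(8 - 2) ≡ 20/6 mod 31. 6⁻¹ ≡ 26 (mod 31) since 6·26 = 156 ≡ 1, so λ ≡ 24.
  x = λ² - 2 - 8 = 576 - 10 ≡ 8; y = λ·(2 - 8) - 0 ≡ 11. → (8, 11)
double: tangent at (8, 11): λ = (3·8² + 24)/(2·11) ≡ 30/22. 22⁻¹ ≡ 24 (mod 31), so λ ≡ 30·24 ≡ 7.
  x = λ² - 8 - 8 = 49 - 16 ≡ 2; y = λ·(8 - 2) - 11 ≡ 0. → (2, 0)
add Q: (2, 0) + (8, 20). λ = (20 - 0)/(8 - 2) ≡ 20/6 mod 31. 6⁻¹ ≡ 26 (mod 31), so λ ≡ 24.
  x = λ² - 2 - 8 = 576 - 10 ≡ 8; y = λ·(2 - 8) - 0 ≡ 11. → (8, 11)

(8, 11)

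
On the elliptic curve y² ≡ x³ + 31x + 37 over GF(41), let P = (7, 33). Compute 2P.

(22, 16)

tangent at (7, 33): λ = (3·7² + 31)/(2·33) ≡ 14/25. 25⁻¹ ≡ 23 (mod 41), so λ ≡ 14·23 ≡ 35.
  x = λ² - 7 - 7 = 1225 - 14 ≡ 22; y = λ·(7 - 22) - 33 ≡ 16. → (22, 16)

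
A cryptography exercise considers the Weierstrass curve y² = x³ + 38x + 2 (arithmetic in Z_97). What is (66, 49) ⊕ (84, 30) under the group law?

(66, 49) + (84, 30). λ = (30 - 49)/(84 - 66) ≡ 78/18 mod 97. 18⁻¹ ≡ 27 (mod 97), so λ ≡ 69.
  x = λ² - 66 - 84 = 4761 - 150 ≡ 52; y = λ·(66 - 52) - 49 ≡ 44. → (52, 44)

(52, 44)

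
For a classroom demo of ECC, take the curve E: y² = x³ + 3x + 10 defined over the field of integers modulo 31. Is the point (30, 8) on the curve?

no

y² = 8² ≡ 2; x³ + 3x + 10 = 27100 ≡ 6 (mod 31). 2 ≠ 6.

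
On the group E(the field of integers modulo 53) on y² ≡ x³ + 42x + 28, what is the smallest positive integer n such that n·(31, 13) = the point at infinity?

6

2P: tangent at (31, 13): λ = (3·31² + 42)/(2·13) ≡ 10/26. 26⁻¹ ≡ 51 (mod 53) since 26·51 = 1326 ≡ 1, so λ ≡ 10·51 ≡ 33.
  x = λ² - 31 - 31 = 1089 - 62 ≡ 20; y = λ·(31 - 20) - 13 ≡ 32. → (20, 32)
3P: (20, 32) + (31, 13). λ = (13 - 32)/(31 - 20) ≡ 34/11 mod 53. 11⁻¹ ≡ 29 (mod 53) since 11·29 = 319 ≡ 1, so λ ≡ 32.
  x = λ² - 20 - 31 = 1024 - 51 ≡ 19; y = λ·(20 - 19) - 32 ≡ 0. → (19, 0)
4P: (19, 0) + (31, 13). λ = (13 - 0)/(31 - 19) ≡ 13/12 mod 53. 12⁻¹ ≡ 31 (mod 53), so λ ≡ 32.
  x = λ² - 19 - 31 = 1024 - 50 ≡ 20; y = λ·(19 - 20) - 0 ≡ 21. → (20, 21)
5P: (20, 21) + (31, 13). λ = (13 - 21)/(31 - 20) ≡ 45/11 mod 53. 11⁻¹ ≡ 29 (mod 53), so λ ≡ 33.
  x = λ² - 20 - 31 = 1089 - 51 ≡ 31; y = λ·(20 - 31) - 21 ≡ 40. → (31, 40)
6P: (31, 40) + (31, 13): same x and y₁ ≡ -y₂, so the sum is the point at infinity.
6P = the point at infinity, so the order is 6.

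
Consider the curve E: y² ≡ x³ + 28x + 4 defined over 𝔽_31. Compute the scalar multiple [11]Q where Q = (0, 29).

Double-and-add on 11 = (1011)₂. Start with Q = (0, 29) for the leading 1-bit.
double: tangent at (0, 29): λ = (3·0² + 28)/(2·29) ≡ 28/27. 27⁻¹ ≡ 23 (mod 31) since 27·23 = 621 ≡ 1, so λ ≡ 28·23 ≡ 24.
  x = λ² - 0 - 0 = 576 - 0 ≡ 18; y = λ·(0 - 18) - 29 ≡ 4. → (18, 4)
double: tangent at (18, 4): λ = (3·18² + 28)/(2·4) ≡ 8/8. 8⁻¹ ≡ 4 (mod 31), so λ ≡ 8·4 ≡ 1.
  x = λ² - 18 - 18 = 1 - 36 ≡ 27; y = λ·(18 - 27) - 4 ≡ 18. → (27, 18)
add Q: (27, 18) + (0, 29). λ = (29 - 18)/(0 - 27) ≡ 11/4 mod 31. 4⁻¹ ≡ 8 (mod 31) since 4·8 = 32 ≡ 1, so λ ≡ 26.
  x = λ² - 27 - 0 = 676 - 27 ≡ 29; y = λ·(27 - 29) - 18 ≡ 23. → (29, 23)
double: tangent at (29, 23): λ = (3·29² + 28)/(2·23) ≡ 9/15. 15⁻¹ ≡ 29 (mod 31), so λ ≡ 9·29 ≡ 13.
  x = λ² - 29 - 29 = 169 - 58 ≡ 18; y = λ·(29 - 18) - 23 ≡ 27. → (18, 27)
add Q: (18, 27) + (0, 29). λ = (29 - 27)/(0 - 18) ≡ 2/13 mod 31. 13⁻¹ ≡ 12 (mod 31), so λ ≡ 24.
  x = λ² - 18 - 0 = 576 - 18 ≡ 0; y = λ·(18 - 0) - 27 ≡ 2. → (0, 2)

(0, 2)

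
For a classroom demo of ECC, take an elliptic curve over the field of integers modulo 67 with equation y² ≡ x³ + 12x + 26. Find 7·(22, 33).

(20, 5)

Write P = (22, 33).
Double-and-add on 7 = (111)₂. Start with P = (22, 33) for the leading 1-bit.
double: tangent at (22, 33): λ = (3·22² + 12)/(2·33) ≡ 57/66. 66⁻¹ ≡ 66 (mod 67), so λ ≡ 57·66 ≡ 10.
  x = λ² - 22 - 22 = 100 - 44 ≡ 56; y = λ·(22 - 56) - 33 ≡ 29. → (56, 29)
add P: (56, 29) + (22, 33). λ = (33 - 29)/(22 - 56) ≡ 4/33 mod 67. 33⁻¹ ≡ 65 (mod 67) since 33·65 = 2145 ≡ 1, so λ ≡ 59.
  x = λ² - 56 - 22 = 3481 - 78 ≡ 53; y = λ·(56 - 53) - 29 ≡ 14. → (53, 14)
double: tangent at (53, 14): λ = (3·53² + 12)/(2·14) ≡ 64/28. 28⁻¹ ≡ 12 (mod 67), so λ ≡ 64·12 ≡ 31.
  x = λ² - 53 - 53 = 961 - 106 ≡ 51; y = λ·(53 - 51) - 14 ≡ 48. → (51, 48)
add P: (51, 48) + (22, 33). λ = (33 - 48)/(22 - 51) ≡ 52/38 mod 67. 38⁻¹ ≡ 30 (mod 67) since 38·30 = 1140 ≡ 1, so λ ≡ 19.
  x = λ² - 51 - 22 = 361 - 73 ≡ 20; y = λ·(51 - 20) - 48 ≡ 5. → (20, 5)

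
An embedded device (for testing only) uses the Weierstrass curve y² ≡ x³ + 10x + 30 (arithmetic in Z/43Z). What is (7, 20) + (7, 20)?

tangent at (7, 20): λ = (3·7² + 10)/(2·20) ≡ 28/40. 40⁻¹ ≡ 14 (mod 43), so λ ≡ 28·14 ≡ 5.
  x = λ² - 7 - 7 = 25 - 14 ≡ 11; y = λ·(7 - 11) - 20 ≡ 3. → (11, 3)

(11, 3)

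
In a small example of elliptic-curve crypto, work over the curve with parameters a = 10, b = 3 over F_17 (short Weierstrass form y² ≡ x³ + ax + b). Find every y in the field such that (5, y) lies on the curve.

x³ + 10x + 3 = 178 ≡ 8 (mod 17).
Square roots of 8 mod 17: 5 and 12 (since 5² = 25 ≡ 8).

5, 12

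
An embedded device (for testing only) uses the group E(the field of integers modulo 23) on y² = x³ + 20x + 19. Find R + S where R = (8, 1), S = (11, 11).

(8, 1) + (11, 11). λ = (11 - 1)/(11 - 8) ≡ 10/3 mod 23. 3⁻¹ ≡ 8 (mod 23) since 3·8 = 24 ≡ 1, so λ ≡ 11.
  x = λ² - 8 - 11 = 121 - 19 ≡ 10; y = λ·(8 - 10) - 1 ≡ 0. → (10, 0)

(10, 0)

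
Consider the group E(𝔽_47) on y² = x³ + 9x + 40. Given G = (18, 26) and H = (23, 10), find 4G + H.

(43, 38)

First 4G:
Repeated addition: build up to 4G.
2G: tangent at (18, 26): λ = (3·18² + 9)/(2·26) ≡ 41/5. 5⁻¹ ≡ 19 (mod 47) since 5·19 = 95 ≡ 1, so λ ≡ 41·19 ≡ 27.
  x = λ² - 18 - 18 = 729 - 36 ≡ 35; y = λ·(18 - 35) - 26 ≡ 32. → (35, 32)
3G: (35, 32) + (18, 26). λ = (26 - 32)/(18 - 35) ≡ 41/30 mod 47. 30⁻¹ ≡ 11 (mod 47), so λ ≡ 28.
  x = λ² - 35 - 18 = 784 - 53 ≡ 26; y = λ·(35 - 26) - 32 ≡ 32. → (26, 32)
4G: (26, 32) + (18, 26). λ = (26 - 32)/(18 - 26) ≡ 41/39 mod 47. 39⁻¹ ≡ 41 (mod 47), so λ ≡ 36.
  x = λ² - 26 - 18 = 1296 - 44 ≡ 30; y = λ·(26 - 30) - 32 ≡ 12. → (30, 12)
4G = (30, 12).
Finally 4G + H:
(30, 12) + (23, 10). λ = (10 - 12)/(23 - 30) ≡ 45/40 mod 47. 40⁻¹ ≡ 20 (mod 47), so λ ≡ 7.
  x = λ² - 30 - 23 = 49 - 53 ≡ 43; y = λ·(30 - 43) - 12 ≡ 38. → (43, 38)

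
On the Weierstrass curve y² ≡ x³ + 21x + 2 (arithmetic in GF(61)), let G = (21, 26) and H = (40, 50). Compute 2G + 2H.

(32, 40)

First 2G:
Repeated addition: build up to 2G.
2G: tangent at (21, 26): λ = (3·21² + 21)/(2·26) ≡ 2/52. 52⁻¹ ≡ 27 (mod 61), so λ ≡ 2·27 ≡ 54.
  x = λ² - 21 - 21 = 2916 - 42 ≡ 7; y = λ·(21 - 7) - 26 ≡ 59. → (7, 59)
2G = (7, 59).
Next 2H:
Repeated addition: build up to 2H.
2H: tangent at (40, 50): λ = (3·40² + 21)/(2·50) ≡ 2/39. 39⁻¹ ≡ 36 (mod 61), so λ ≡ 2·36 ≡ 11.
  x = λ² - 40 - 40 = 121 - 80 ≡ 41; y = λ·(40 - 41) - 50 ≡ 0. → (41, 0)
2H = (41, 0).
Finally 2G + 2H:
(7, 59) + (41, 0). λ = (0 - 59)/(41 - 7) ≡ 2/34 mod 61. 34⁻¹ ≡ 9 (mod 61), so λ ≡ 18.
  x = λ² - 7 - 41 = 324 - 48 ≡ 32; y = λ·(7 - 32) - 59 ≡ 40. → (32, 40)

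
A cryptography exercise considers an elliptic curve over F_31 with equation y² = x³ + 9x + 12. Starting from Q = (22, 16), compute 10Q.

(30, 23)

Repeated addition: build up to 10Q.
2Q: tangent at (22, 16): λ = (3·22² + 9)/(2·16) ≡ 4/1. 1⁻¹ ≡ 1 (mod 31), so λ ≡ 4·1 ≡ 4.
  x = λ² - 22 - 22 = 16 - 44 ≡ 3; y = λ·(22 - 3) - 16 ≡ 29. → (3, 29)
3Q: (3, 29) + (22, 16). λ = (16 - 29)/(22 - 3) ≡ 18/19 mod 31. 19⁻¹ ≡ 18 (mod 31) since 19·18 = 342 ≡ 1, so λ ≡ 14.
  x = λ² - 3 - 22 = 196 - 25 ≡ 16; y = λ·(3 - 16) - 29 ≡ 6. → (16, 6)
4Q: (16, 6) + (22, 16). λ = (16 - 6)/(22 - 16) ≡ 10/6 mod 31. 6⁻¹ ≡ 26 (mod 31), so λ ≡ 12.
  x = λ² - 16 - 22 = 144 - 38 ≡ 13; y = λ·(16 - 13) - 6 ≡ 30. → (13, 30)
5Q: (13, 30) + (22, 16). λ = (16 - 30)/(22 - 13) ≡ 17/9 mod 31. 9⁻¹ ≡ 7 (mod 31), so λ ≡ 26.
  x = λ² - 13 - 22 = 676 - 35 ≡ 21; y = λ·(13 - 21) - 30 ≡ 10. → (21, 10)
6Q: (21, 10) + (22, 16). λ = (16 - 10)/(22 - 21) ≡ 6/1 mod 31. 1⁻¹ ≡ 1 (mod 31) since 1·1 = 1 ≡ 1, so λ ≡ 6.
  x = λ² - 21 - 22 = 36 - 43 ≡ 24; y = λ·(21 - 24) - 10 ≡ 3. → (24, 3)
7Q: (24, 3) + (22, 16). λ = (16 - 3)/(22 - 24) ≡ 13/29 mod 31. 29⁻¹ ≡ 15 (mod 31), so λ ≡ 9.
  x = λ² - 24 - 22 = 81 - 46 ≡ 4; y = λ·(24 - 4) - 3 ≡ 22. → (4, 22)
8Q: (4, 22) + (22, 16). λ = (16 - 22)/(22 - 4) ≡ 25/18 mod 31. 18⁻¹ ≡ 19 (mod 31), so λ ≡ 10.
  x = λ² - 4 - 22 = 100 - 26 ≡ 12; y = λ·(4 - 12) - 22 ≡ 22. → (12, 22)
9Q: (12, 22) + (22, 16). λ = (16 - 22)/(22 - 12) ≡ 25/10 mod 31. 10⁻¹ ≡ 28 (mod 31), so λ ≡ 18.
  x = λ² - 12 - 22 = 324 - 34 ≡ 11; y = λ·(12 - 11) - 22 ≡ 27. → (11, 27)
10Q: (11, 27) + (22, 16). λ = (16 - 27)/(22 - 11) ≡ 20/11 mod 31. 11⁻¹ ≡ 17 (mod 31) since 11·17 = 187 ≡ 1, so λ ≡ 30.
  x = λ² - 11 - 22 = 900 - 33 ≡ 30; y = λ·(11 - 30) - 27 ≡ 23. → (30, 23)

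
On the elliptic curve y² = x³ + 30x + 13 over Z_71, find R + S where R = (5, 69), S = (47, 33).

(5, 69) + (47, 33). λ = (33 - 69)/(47 - 5) ≡ 35/42 mod 71. 42⁻¹ ≡ 22 (mod 71), so λ ≡ 60.
  x = λ² - 5 - 47 = 3600 - 52 ≡ 69; y = λ·(5 - 69) - 69 ≡ 67. → (69, 67)

(69, 67)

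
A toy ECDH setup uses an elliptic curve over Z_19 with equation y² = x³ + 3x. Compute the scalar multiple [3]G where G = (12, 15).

Repeated addition: build up to 3G.
2G: tangent at (12, 15): λ = (3·12² + 3)/(2·15) ≡ 17/11. 11⁻¹ ≡ 7 (mod 19), so λ ≡ 17·7 ≡ 5.
  x = λ² - 12 - 12 = 25 - 24 ≡ 1; y = λ·(12 - 1) - 15 ≡ 2. → (1, 2)
3G: (1, 2) + (12, 15). λ = (15 - 2)/(12 - 1) ≡ 13/11 mod 19. 11⁻¹ ≡ 7 (mod 19), so λ ≡ 15.
  x = λ² - 1 - 12 = 225 - 13 ≡ 3; y = λ·(1 - 3) - 2 ≡ 6. → (3, 6)

(3, 6)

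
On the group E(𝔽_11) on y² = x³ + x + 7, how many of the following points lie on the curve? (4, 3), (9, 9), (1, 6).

(4, 3): 3² ≡ 9, rhs ≡ 9 → on.
(9, 9): 9² ≡ 4, rhs ≡ 8 → off.
(1, 6): 6² ≡ 3, rhs ≡ 9 → off.

1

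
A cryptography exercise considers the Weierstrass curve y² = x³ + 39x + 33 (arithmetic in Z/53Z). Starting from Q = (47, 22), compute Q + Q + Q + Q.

(45, 51)

Repeated addition: build up to 4Q.
2Q: tangent at (47, 22): λ = (3·47² + 39)/(2·22) ≡ 41/44. 44⁻¹ ≡ 47 (mod 53), so λ ≡ 41·47 ≡ 19.
  x = λ² - 47 - 47 = 361 - 94 ≡ 2; y = λ·(47 - 2) - 22 ≡ 38. → (2, 38)
3Q: (2, 38) + (47, 22). λ = (22 - 38)/(47 - 2) ≡ 37/45 mod 53. 45⁻¹ ≡ 33 (mod 53) since 45·33 = 1485 ≡ 1, so λ ≡ 2.
  x = λ² - 2 - 47 = 4 - 49 ≡ 8; y = λ·(2 - 8) - 38 ≡ 3. → (8, 3)
4Q: (8, 3) + (47, 22). λ = (22 - 3)/(47 - 8) ≡ 19/39 mod 53. 39⁻¹ ≡ 34 (mod 53) since 39·34 = 1326 ≡ 1, so λ ≡ 10.
  x = λ² - 8 - 47 = 100 - 55 ≡ 45; y = λ·(8 - 45) - 3 ≡ 51. → (45, 51)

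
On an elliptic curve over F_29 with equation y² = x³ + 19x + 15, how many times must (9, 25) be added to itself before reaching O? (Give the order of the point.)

7

2P: tangent at (9, 25): λ = (3·9² + 19)/(2·25) ≡ 1/21. 21⁻¹ ≡ 18 (mod 29), so λ ≡ 1·18 ≡ 18.
  x = λ² - 9 - 9 = 324 - 18 ≡ 16; y = λ·(9 - 16) - 25 ≡ 23. → (16, 23)
3P: (16, 23) + (9, 25). λ = (25 - 23)/(9 - 16) ≡ 2/22 mod 29. 22⁻¹ ≡ 4 (mod 29), so λ ≡ 8.
  x = λ² - 16 - 9 = 64 - 25 ≡ 10; y = λ·(16 - 10) - 23 ≡ 25. → (10, 25)
4P: (10, 25) + (9, 25). λ = (25 - 25)/(9 - 10) ≡ 0/28 mod 29. 28⁻¹ ≡ 28 (mod 29), so λ ≡ 0.
  x = λ² - 10 - 9 = 0 - 19 ≡ 10; y = λ·(10 - 10) - 25 ≡ 4. → (10, 4)
5P: (10, 4) + (9, 25). λ = (25 - 4)/(9 - 10) ≡ 21/28 mod 29. 28⁻¹ ≡ 28 (mod 29), so λ ≡ 8.
  x = λ² - 10 - 9 = 64 - 19 ≡ 16; y = λ·(10 - 16) - 4 ≡ 6. → (16, 6)
6P: (16, 6) + (9, 25). λ = (25 - 6)/(9 - 16) ≡ 19/22 mod 29. 22⁻¹ ≡ 4 (mod 29) since 22·4 = 88 ≡ 1, so λ ≡ 18.
  x = λ² - 16 - 9 = 324 - 25 ≡ 9; y = λ·(16 - 9) - 6 ≡ 4. → (9, 4)
7P: (9, 4) + (9, 25): same x and y₁ ≡ -y₂, so the sum is O.
7P = O, so the order is 7.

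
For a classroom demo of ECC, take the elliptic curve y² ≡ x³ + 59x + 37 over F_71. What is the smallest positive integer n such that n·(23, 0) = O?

2

2P: (23, 0) + (23, 0): same x and y₁ ≡ -y₂, so the sum is O.
2P = O, so the order is 2.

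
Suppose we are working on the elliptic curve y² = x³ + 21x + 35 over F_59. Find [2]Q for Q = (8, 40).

(5, 41)

tangent at (8, 40): λ = (3·8² + 21)/(2·40) ≡ 36/21. 21⁻¹ ≡ 45 (mod 59), so λ ≡ 36·45 ≡ 27.
  x = λ² - 8 - 8 = 729 - 16 ≡ 5; y = λ·(8 - 5) - 40 ≡ 41. → (5, 41)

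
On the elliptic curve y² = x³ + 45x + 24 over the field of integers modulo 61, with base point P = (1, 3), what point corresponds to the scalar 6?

O

Double-and-add on 6 = (110)₂. Start with P = (1, 3) for the leading 1-bit.
double: tangent at (1, 3): λ = (3·1² + 45)/(2·3) ≡ 48/6. 6⁻¹ ≡ 51 (mod 61), so λ ≡ 48·51 ≡ 8.
  x = λ² - 1 - 1 = 64 - 2 ≡ 1; y = λ·(1 - 1) - 3 ≡ 58. → (1, 58)
add P: (1, 58) + (1, 3): same x and y₁ ≡ -y₂, so the sum is ∞.
double: ∞ + ∞ = ∞ (identity).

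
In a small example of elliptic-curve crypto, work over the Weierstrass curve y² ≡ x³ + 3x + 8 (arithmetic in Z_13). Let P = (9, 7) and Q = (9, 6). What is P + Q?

The two points share x = 9 and their y-coordinates satisfy 7 + 6 ≡ 0 (mod 13), so they are inverses. Their sum is 𝒪.

O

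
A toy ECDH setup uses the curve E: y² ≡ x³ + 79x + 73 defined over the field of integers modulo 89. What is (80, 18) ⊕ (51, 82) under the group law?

(7, 48)

(80, 18) + (51, 82). λ = (82 - 18)/(51 - 80) ≡ 64/60 mod 89. 60⁻¹ ≡ 46 (mod 89), so λ ≡ 7.
  x = λ² - 80 - 51 = 49 - 131 ≡ 7; y = λ·(80 - 7) - 18 ≡ 48. → (7, 48)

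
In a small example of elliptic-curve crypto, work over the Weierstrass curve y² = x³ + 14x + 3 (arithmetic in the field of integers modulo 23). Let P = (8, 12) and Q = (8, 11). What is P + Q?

O

The two points share x = 8 and their y-coordinates satisfy 12 + 11 ≡ 0 (mod 23), so they are inverses. Their sum is O.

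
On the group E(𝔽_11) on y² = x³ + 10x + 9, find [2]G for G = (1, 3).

tangent at (1, 3): λ = (3·1² + 10)/(2·3) ≡ 2/6. 6⁻¹ ≡ 2 (mod 11), so λ ≡ 2·2 ≡ 4.
  x = λ² - 1 - 1 = 16 - 2 ≡ 3; y = λ·(1 - 3) - 3 ≡ 0. → (3, 0)

(3, 0)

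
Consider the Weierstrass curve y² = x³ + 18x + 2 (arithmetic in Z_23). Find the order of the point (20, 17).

7

2P: tangent at (20, 17): λ = (3·20² + 18)/(2·17) ≡ 22/11. 11⁻¹ ≡ 21 (mod 23) since 11·21 = 231 ≡ 1, so λ ≡ 22·21 ≡ 2.
  x = λ² - 20 - 20 = 4 - 40 ≡ 10; y = λ·(20 - 10) - 17 ≡ 3. → (10, 3)
3P: (10, 3) + (20, 17). λ = (17 - 3)/(20 - 10) ≡ 14/10 mod 23. 10⁻¹ ≡ 7 (mod 23) since 10·7 = 70 ≡ 1, so λ ≡ 6.
  x = λ² - 10 - 20 = 36 - 30 ≡ 6; y = λ·(10 - 6) - 3 ≡ 21. → (6, 21)
4P: (6, 21) + (20, 17). λ = (17 - 21)/(20 - 6) ≡ 19/14 mod 23. 14⁻¹ ≡ 5 (mod 23), so λ ≡ 3.
  x = λ² - 6 - 20 = 9 - 26 ≡ 6; y = λ·(6 - 6) - 21 ≡ 2. → (6, 2)
5P: (6, 2) + (20, 17). λ = (17 - 2)/(20 - 6) ≡ 15/14 mod 23. 14⁻¹ ≡ 5 (mod 23), so λ ≡ 6.
  x = λ² - 6 - 20 = 36 - 26 ≡ 10; y = λ·(6 - 10) - 2 ≡ 20. → (10, 20)
6P: (10, 20) + (20, 17). λ = (17 - 20)/(20 - 10) ≡ 20/10 mod 23. 10⁻¹ ≡ 7 (mod 23), so λ ≡ 2.
  x = λ² - 10 - 20 = 4 - 30 ≡ 20; y = λ·(10 - 20) - 20 ≡ 6. → (20, 6)
7P: (20, 6) + (20, 17): same x and y₁ ≡ -y₂, so the sum is O.
7P = O, so the order is 7.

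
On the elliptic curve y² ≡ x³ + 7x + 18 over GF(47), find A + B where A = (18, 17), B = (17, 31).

(18, 17) + (17, 31). λ = (31 - 17)/(17 - 18) ≡ 14/46 mod 47. 46⁻¹ ≡ 46 (mod 47), so λ ≡ 33.
  x = λ² - 18 - 17 = 1089 - 35 ≡ 20; y = λ·(18 - 20) - 17 ≡ 11. → (20, 11)

(20, 11)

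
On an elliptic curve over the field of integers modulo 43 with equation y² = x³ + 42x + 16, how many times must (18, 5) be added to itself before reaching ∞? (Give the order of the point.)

7

2P: tangent at (18, 5): λ = (3·18² + 42)/(2·5) ≡ 25/10. 10⁻¹ ≡ 13 (mod 43), so λ ≡ 25·13 ≡ 24.
  x = λ² - 18 - 18 = 576 - 36 ≡ 24; y = λ·(18 - 24) - 5 ≡ 23. → (24, 23)
3P: (24, 23) + (18, 5). λ = (5 - 23)/(18 - 24) ≡ 25/37 mod 43. 37⁻¹ ≡ 7 (mod 43), so λ ≡ 3.
  x = λ² - 24 - 18 = 9 - 42 ≡ 10; y = λ·(24 - 10) - 23 ≡ 19. → (10, 19)
4P: (10, 19) + (18, 5). λ = (5 - 19)/(18 - 10) ≡ 29/8 mod 43. 8⁻¹ ≡ 27 (mod 43) since 8·27 = 216 ≡ 1, so λ ≡ 9.
  x = λ² - 10 - 18 = 81 - 28 ≡ 10; y = λ·(10 - 10) - 19 ≡ 24. → (10, 24)
5P: (10, 24) + (18, 5). λ = (5 - 24)/(18 - 10) ≡ 24/8 mod 43. 8⁻¹ ≡ 27 (mod 43), so λ ≡ 3.
  x = λ² - 10 - 18 = 9 - 28 ≡ 24; y = λ·(10 - 24) - 24 ≡ 20. → (24, 20)
6P: (24, 20) + (18, 5). λ = (5 - 20)/(18 - 24) ≡ 28/37 mod 43. 37⁻¹ ≡ 7 (mod 43) since 37·7 = 259 ≡ 1, so λ ≡ 24.
  x = λ² - 24 - 18 = 576 - 42 ≡ 18; y = λ·(24 - 18) - 20 ≡ 38. → (18, 38)
7P: (18, 38) + (18, 5): same x and y₁ ≡ -y₂, so the sum is ∞.
7P = ∞, so the order is 7.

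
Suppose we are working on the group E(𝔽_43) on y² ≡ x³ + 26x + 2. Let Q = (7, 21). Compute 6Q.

Double-and-add on 6 = (110)₂. Start with Q = (7, 21) for the leading 1-bit.
double: tangent at (7, 21): λ = (3·7² + 26)/(2·21) ≡ 1/42. 42⁻¹ ≡ 42 (mod 43) since 42·42 = 1764 ≡ 1, so λ ≡ 1·42 ≡ 42.
  x = λ² - 7 - 7 = 1764 - 14 ≡ 30; y = λ·(7 - 30) - 21 ≡ 2. → (30, 2)
add Q: (30, 2) + (7, 21). λ = (21 - 2)/(7 - 30) ≡ 19/20 mod 43. 20⁻¹ ≡ 28 (mod 43), so λ ≡ 16.
  x = λ² - 30 - 7 = 256 - 37 ≡ 4; y = λ·(30 - 4) - 2 ≡ 27. → (4, 27)
double: tangent at (4, 27): λ = (3·4² + 26)/(2·27) ≡ 31/11. 11⁻¹ ≡ 4 (mod 43), so λ ≡ 31·4 ≡ 38.
  x = λ² - 4 - 4 = 1444 - 8 ≡ 17; y = λ·(4 - 17) - 27 ≡ 38. → (17, 38)

(17, 38)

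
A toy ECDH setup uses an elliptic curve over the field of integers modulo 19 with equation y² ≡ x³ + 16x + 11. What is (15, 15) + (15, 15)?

(15, 4)

tangent at (15, 15): λ = (3·15² + 16)/(2·15) ≡ 7/11. 11⁻¹ ≡ 7 (mod 19), so λ ≡ 7·7 ≡ 11.
  x = λ² - 15 - 15 = 121 - 30 ≡ 15; y = λ·(15 - 15) - 15 ≡ 4. → (15, 4)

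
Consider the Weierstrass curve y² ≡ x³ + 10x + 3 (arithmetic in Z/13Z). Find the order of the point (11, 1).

8

2P: tangent at (11, 1): λ = (3·11² + 10)/(2·1) ≡ 9/2. 2⁻¹ ≡ 7 (mod 13), so λ ≡ 9·7 ≡ 11.
  x = λ² - 11 - 11 = 121 - 22 ≡ 8; y = λ·(11 - 8) - 1 ≡ 6. → (8, 6)
3P: (8, 6) + (11, 1). λ = (1 - 6)/(11 - 8) ≡ 8/3 mod 13. 3⁻¹ ≡ 9 (mod 13), so λ ≡ 7.
  x = λ² - 8 - 11 = 49 - 19 ≡ 4; y = λ·(8 - 4) - 6 ≡ 9. → (4, 9)
4P: (4, 9) + (11, 1). λ = (1 - 9)/(11 - 4) ≡ 5/7 mod 13. 7⁻¹ ≡ 2 (mod 13), so λ ≡ 10.
  x = λ² - 4 - 11 = 100 - 15 ≡ 7; y = λ·(4 - 7) - 9 ≡ 0. → (7, 0)
5P: (7, 0) + (11, 1). λ = (1 - 0)/(11 - 7) ≡ 1/4 mod 13. 4⁻¹ ≡ 10 (mod 13) since 4·10 = 40 ≡ 1, so λ ≡ 10.
  x = λ² - 7 - 11 = 100 - 18 ≡ 4; y = λ·(7 - 4) - 0 ≡ 4. → (4, 4)
6P: (4, 4) + (11, 1). λ = (1 - 4)/(11 - 4) ≡ 10/7 mod 13. 7⁻¹ ≡ 2 (mod 13), so λ ≡ 7.
  x = λ² - 4 - 11 = 49 - 15 ≡ 8; y = λ·(4 - 8) - 4 ≡ 7. → (8, 7)
7P: (8, 7) + (11, 1). λ = (1 - 7)/(11 - 8) ≡ 7/3 mod 13. 3⁻¹ ≡ 9 (mod 13), so λ ≡ 11.
  x = λ² - 8 - 11 = 121 - 19 ≡ 11; y = λ·(8 - 11) - 7 ≡ 12. → (11, 12)
8P: (11, 12) + (11, 1): same x and y₁ ≡ -y₂, so the sum is ∞.
8P = ∞, so the order is 8.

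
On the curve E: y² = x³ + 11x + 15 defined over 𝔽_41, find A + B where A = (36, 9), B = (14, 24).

(9, 8)

(36, 9) + (14, 24). λ = (24 - 9)/(14 - 36) ≡ 15/19 mod 41. 19⁻¹ ≡ 13 (mod 41) since 19·13 = 247 ≡ 1, so λ ≡ 31.
  x = λ² - 36 - 14 = 961 - 50 ≡ 9; y = λ·(36 - 9) - 9 ≡ 8. → (9, 8)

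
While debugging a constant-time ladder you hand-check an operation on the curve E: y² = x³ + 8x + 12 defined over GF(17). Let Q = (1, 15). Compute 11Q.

(1, 2)

Double-and-add on 11 = (1011)₂. Start with Q = (1, 15) for the leading 1-bit.
double: tangent at (1, 15): λ = (3·1² + 8)/(2·15) ≡ 11/13. 13⁻¹ ≡ 4 (mod 17), so λ ≡ 11·4 ≡ 10.
  x = λ² - 1 - 1 = 100 - 2 ≡ 13; y = λ·(1 - 13) - 15 ≡ 1. → (13, 1)
double: tangent at (13, 1): λ = (3·13² + 8)/(2·1) ≡ 5/2. 2⁻¹ ≡ 9 (mod 17) since 2·9 = 18 ≡ 1, so λ ≡ 5·9 ≡ 11.
  x = λ² - 13 - 13 = 121 - 26 ≡ 10; y = λ·(13 - 10) - 1 ≡ 15. → (10, 15)
add Q: (10, 15) + (1, 15). λ = (15 - 15)/(1 - 10) ≡ 0/8 mod 17. 8⁻¹ ≡ 15 (mod 17), so λ ≡ 0.
  x = λ² - 10 - 1 = 0 - 11 ≡ 6; y = λ·(10 - 6) - 15 ≡ 2. → (6, 2)
double: tangent at (6, 2): λ = (3·6² + 8)/(2·2) ≡ 14/4. 4⁻¹ ≡ 13 (mod 17), so λ ≡ 14·13 ≡ 12.
  x = λ² - 6 - 6 = 144 - 12 ≡ 13; y = λ·(6 - 13) - 2 ≡ 16. → (13, 16)
add Q: (13, 16) + (1, 15). λ = (15 - 16)/(1 - 13) ≡ 16/5 mod 17. 5⁻¹ ≡ 7 (mod 17) since 5·7 = 35 ≡ 1, so λ ≡ 10.
  x = λ² - 13 - 1 = 100 - 14 ≡ 1; y = λ·(13 - 1) - 16 ≡ 2. → (1, 2)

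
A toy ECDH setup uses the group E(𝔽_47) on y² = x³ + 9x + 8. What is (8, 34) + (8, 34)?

tangent at (8, 34): λ = (3·8² + 9)/(2·34) ≡ 13/21. 21⁻¹ ≡ 9 (mod 47), so λ ≡ 13·9 ≡ 23.
  x = λ² - 8 - 8 = 529 - 16 ≡ 43; y = λ·(8 - 43) - 34 ≡ 7. → (43, 7)

(43, 7)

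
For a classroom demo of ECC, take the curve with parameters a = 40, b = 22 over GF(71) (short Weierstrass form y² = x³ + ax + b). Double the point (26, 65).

tangent at (26, 65): λ = (3·26² + 40)/(2·65) ≡ 9/59. 59⁻¹ ≡ 65 (mod 71) since 59·65 = 3835 ≡ 1, so λ ≡ 9·65 ≡ 17.
  x = λ² - 26 - 26 = 289 - 52 ≡ 24; y = λ·(26 - 24) - 65 ≡ 40. → (24, 40)

(24, 40)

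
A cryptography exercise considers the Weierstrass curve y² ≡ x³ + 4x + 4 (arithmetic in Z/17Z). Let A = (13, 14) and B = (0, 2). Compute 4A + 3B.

First 4A:
Repeated addition: build up to 4A.
2A: tangent at (13, 14): λ = (3·13² + 4)/(2·14) ≡ 1/11. 11⁻¹ ≡ 14 (mod 17), so λ ≡ 1·14 ≡ 14.
  x = λ² - 13 - 13 = 196 - 26 ≡ 0; y = λ·(13 - 0) - 14 ≡ 15. → (0, 15)
3A: (0, 15) + (13, 14). λ = (14 - 15)/(13 - 0) ≡ 16/13 mod 17. 13⁻¹ ≡ 4 (mod 17) since 13·4 = 52 ≡ 1, so λ ≡ 13.
  x = λ² - 0 - 13 = 169 - 13 ≡ 3; y = λ·(0 - 3) - 15 ≡ 14. → (3, 14)
4A: (3, 14) + (13, 14). λ = (14 - 14)/(13 - 3) ≡ 0/10 mod 17. 10⁻¹ ≡ 12 (mod 17) since 10·12 = 120 ≡ 1, so λ ≡ 0.
  x = λ² - 3 - 13 = 0 - 16 ≡ 1; y = λ·(3 - 1) - 14 ≡ 3. → (1, 3)
4A = (1, 3).
Next 3B:
Repeated addition: build up to 3B.
2B: tangent at (0, 2): λ = (3·0² + 4)/(2·2) ≡ 4/4. 4⁻¹ ≡ 13 (mod 17) since 4·13 = 52 ≡ 1, so λ ≡ 4·13 ≡ 1.
  x = λ² - 0 - 0 = 1 - 0 ≡ 1; y = λ·(0 - 1) - 2 ≡ 14. → (1, 14)
3B: (1, 14) + (0, 2). λ = (2 - 14)/(0 - 1) ≡ 5/16 mod 17. 16⁻¹ ≡ 16 (mod 17), so λ ≡ 12.
  x = λ² - 1 - 0 = 144 - 1 ≡ 7; y = λ·(1 - 7) - 14 ≡ 16. → (7, 16)
3B = (7, 16).
Finally 4A + 3B:
(1, 3) + (7, 16). λ = (16 - 3)/(7 - 1) ≡ 13/6 mod 17. 6⁻¹ ≡ 3 (mod 17), so λ ≡ 5.
  x = λ² - 1 - 7 = 25 - 8 ≡ 0; y = λ·(1 - 0) - 3 ≡ 2. → (0, 2)

(0, 2)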